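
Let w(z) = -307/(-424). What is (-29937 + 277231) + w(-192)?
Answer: 104852963/424 ≈ 2.4729e+5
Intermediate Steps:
w(z) = 307/424 (w(z) = -307*(-1/424) = 307/424)
(-29937 + 277231) + w(-192) = (-29937 + 277231) + 307/424 = 247294 + 307/424 = 104852963/424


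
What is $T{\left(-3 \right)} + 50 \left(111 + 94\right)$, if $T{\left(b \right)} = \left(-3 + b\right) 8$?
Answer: $10202$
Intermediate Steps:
$T{\left(b \right)} = -24 + 8 b$
$T{\left(-3 \right)} + 50 \left(111 + 94\right) = \left(-24 + 8 \left(-3\right)\right) + 50 \left(111 + 94\right) = \left(-24 - 24\right) + 50 \cdot 205 = -48 + 10250 = 10202$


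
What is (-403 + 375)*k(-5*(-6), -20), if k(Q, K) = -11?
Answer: 308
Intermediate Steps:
(-403 + 375)*k(-5*(-6), -20) = (-403 + 375)*(-11) = -28*(-11) = 308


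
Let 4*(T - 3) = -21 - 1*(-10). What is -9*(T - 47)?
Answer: 1683/4 ≈ 420.75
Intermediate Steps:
T = ¼ (T = 3 + (-21 - 1*(-10))/4 = 3 + (-21 + 10)/4 = 3 + (¼)*(-11) = 3 - 11/4 = ¼ ≈ 0.25000)
-9*(T - 47) = -9*(¼ - 47) = -9*(-187/4) = 1683/4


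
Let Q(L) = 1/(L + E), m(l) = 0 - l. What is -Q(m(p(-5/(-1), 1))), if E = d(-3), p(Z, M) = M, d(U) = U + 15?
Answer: -1/11 ≈ -0.090909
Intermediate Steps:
d(U) = 15 + U
E = 12 (E = 15 - 3 = 12)
m(l) = -l
Q(L) = 1/(12 + L) (Q(L) = 1/(L + 12) = 1/(12 + L))
-Q(m(p(-5/(-1), 1))) = -1/(12 - 1*1) = -1/(12 - 1) = -1/11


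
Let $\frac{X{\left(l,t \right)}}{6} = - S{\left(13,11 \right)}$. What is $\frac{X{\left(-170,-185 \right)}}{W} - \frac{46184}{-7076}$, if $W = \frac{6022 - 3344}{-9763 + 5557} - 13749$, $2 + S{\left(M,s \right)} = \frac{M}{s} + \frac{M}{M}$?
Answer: $\frac{1836242428700}{281333221037} \approx 6.5269$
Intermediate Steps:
$S{\left(M,s \right)} = -1 + \frac{M}{s}$ ($S{\left(M,s \right)} = -2 + \left(\frac{M}{s} + \frac{M}{M}\right) = -2 + \left(\frac{M}{s} + 1\right) = -2 + \left(1 + \frac{M}{s}\right) = -1 + \frac{M}{s}$)
$X{\left(l,t \right)} = - \frac{12}{11}$ ($X{\left(l,t \right)} = 6 \left(- \frac{13 - 11}{11}\right) = 6 \left(- \frac{2}{11}\right) = - \frac{12}{11}$)
$W = - \frac{28915486}{2103}$ ($W = \frac{2678}{-4206} - 13749 = 2678 \left(- \frac{1}{4206}\right) - 13749 = - \frac{1339}{2103} - 13749 = - \frac{28915486}{2103} \approx -13750.0$)
$\frac{X{\left(-170,-185 \right)}}{W} - \frac{46184}{-7076} = - \frac{12}{11 \left(- \frac{28915486}{2103}\right)} - \frac{46184}{-7076} = \left(- \frac{12}{11}\right) \left(- \frac{2103}{28915486}\right) - - \frac{11546}{1769} = \frac{12618}{159035173} + \frac{11546}{1769} = \frac{1836242428700}{281333221037}$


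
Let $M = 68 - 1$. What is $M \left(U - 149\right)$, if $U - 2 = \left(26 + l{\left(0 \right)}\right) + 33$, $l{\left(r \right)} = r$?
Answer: $-5896$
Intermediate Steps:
$M = 67$
$U = 61$ ($U = 2 + \left(\left(26 + 0\right) + 33\right) = 2 + \left(26 + 33\right) = 2 + 59 = 61$)
$M \left(U - 149\right) = 67 \left(61 - 149\right) = 67 \left(-88\right) = -5896$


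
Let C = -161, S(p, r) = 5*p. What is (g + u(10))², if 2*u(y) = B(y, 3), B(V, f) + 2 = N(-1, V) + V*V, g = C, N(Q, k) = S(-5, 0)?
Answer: 62001/4 ≈ 15500.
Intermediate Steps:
N(Q, k) = -25 (N(Q, k) = 5*(-5) = -25)
g = -161
B(V, f) = -27 + V² (B(V, f) = -2 + (-25 + V*V) = -2 + (-25 + V²) = -27 + V²)
u(y) = -27/2 + y²/2 (u(y) = (-27 + y²)/2 = -27/2 + y²/2)
(g + u(10))² = (-161 + (-27/2 + (½)*10²))² = (-161 + (-27/2 + (½)*100))² = (-161 + (-27/2 + 50))² = (-161 + 73/2)² = (-249/2)² = 62001/4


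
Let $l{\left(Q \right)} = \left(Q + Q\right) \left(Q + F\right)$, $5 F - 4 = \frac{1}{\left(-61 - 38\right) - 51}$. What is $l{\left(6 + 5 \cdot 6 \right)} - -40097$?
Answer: $\frac{5343313}{125} \approx 42747.0$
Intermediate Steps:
$F = \frac{599}{750}$ ($F = \frac{4}{5} + \frac{1}{5 \left(\left(-61 - 38\right) - 51\right)} = \frac{4}{5} + \frac{1}{5 \left(-99 - 51\right)} = \frac{4}{5} + \frac{1}{5 \left(-150\right)} = \frac{4}{5} + \frac{1}{5} \left(- \frac{1}{150}\right) = \frac{4}{5} - \frac{1}{750} = \frac{599}{750} \approx 0.79867$)
$l{\left(Q \right)} = 2 Q \left(\frac{599}{750} + Q\right)$ ($l{\left(Q \right)} = \left(Q + Q\right) \left(Q + \frac{599}{750}\right) = 2 Q \left(\frac{599}{750} + Q\right)$)
$l{\left(6 + 5 \cdot 6 \right)} - -40097 = \frac{\left(6 + 5 \cdot 6\right) \left(599 + 750 \left(6 + 5 \cdot 6\right)\right)}{375} - -40097 = \frac{\left(6 + 30\right) \left(599 + 750 \left(6 + 30\right)\right)}{375} + 40097 = \frac{1}{375} \cdot 36 \left(599 + 750 \cdot 36\right) + 40097 = \frac{1}{375} \cdot 36 \left(599 + 27000\right) + 40097 = \frac{1}{375} \cdot 36 \cdot 27599 + 40097 = \frac{331188}{125} + 40097 = \frac{5343313}{125}$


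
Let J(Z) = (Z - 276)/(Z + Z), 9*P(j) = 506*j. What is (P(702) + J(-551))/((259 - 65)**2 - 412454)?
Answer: -43494563/413049436 ≈ -0.10530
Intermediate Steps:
P(j) = 506*j/9 (P(j) = (506*j)/9 = 506*j/9)
J(Z) = (-276 + Z)/(2*Z) (J(Z) = (-276 + Z)/((2*Z)) = (-276 + Z)*(1/(2*Z)) = (-276 + Z)/(2*Z))
(P(702) + J(-551))/((259 - 65)**2 - 412454) = ((506/9)*702 + (1/2)*(-276 - 551)/(-551))/((259 - 65)**2 - 412454) = (39468 + (1/2)*(-1/551)*(-827))/(194**2 - 412454) = (39468 + 827/1102)/(37636 - 412454) = (43494563/1102)/(-374818) = (43494563/1102)*(-1/374818) = -43494563/413049436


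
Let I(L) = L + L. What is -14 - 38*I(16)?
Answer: -1230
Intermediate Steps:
I(L) = 2*L
-14 - 38*I(16) = -14 - 76*16 = -14 - 38*32 = -14 - 1216 = -1230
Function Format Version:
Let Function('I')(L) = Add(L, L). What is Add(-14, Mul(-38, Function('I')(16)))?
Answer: -1230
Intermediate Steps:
Function('I')(L) = Mul(2, L)
Add(-14, Mul(-38, Function('I')(16))) = Add(-14, Mul(-38, Mul(2, 16))) = Add(-14, Mul(-38, 32)) = Add(-14, -1216) = -1230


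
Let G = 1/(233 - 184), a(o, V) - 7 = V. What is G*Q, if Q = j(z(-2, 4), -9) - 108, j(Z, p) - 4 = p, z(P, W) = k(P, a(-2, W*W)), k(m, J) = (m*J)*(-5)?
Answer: -113/49 ≈ -2.3061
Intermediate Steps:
a(o, V) = 7 + V
k(m, J) = -5*J*m (k(m, J) = (J*m)*(-5) = -5*J*m)
z(P, W) = -5*P*(7 + W**2) (z(P, W) = -5*(7 + W*W)*P = -5*(7 + W**2)*P = -5*P*(7 + W**2))
j(Z, p) = 4 + p
G = 1/49 ≈ 0.020408
Q = -113 (Q = (4 - 9) - 108 = -5 - 108 = -113)
G*Q = (1/49)*(-113) = -113/49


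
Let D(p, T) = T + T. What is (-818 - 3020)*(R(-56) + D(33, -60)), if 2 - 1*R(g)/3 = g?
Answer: -207252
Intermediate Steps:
D(p, T) = 2*T
R(g) = 6 - 3*g
(-818 - 3020)*(R(-56) + D(33, -60)) = (-818 - 3020)*((6 - 3*(-56)) + 2*(-60)) = -3838*((6 + 168) - 120) = -3838*(174 - 120) = -3838*54 = -207252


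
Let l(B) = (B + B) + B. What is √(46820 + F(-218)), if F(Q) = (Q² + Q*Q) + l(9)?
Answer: √141895 ≈ 376.69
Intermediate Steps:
l(B) = 3*B (l(B) = 2*B + B = 3*B)
F(Q) = 27 + 2*Q² (F(Q) = (Q² + Q*Q) + 3*9 = (Q² + Q²) + 27 = 2*Q² + 27 = 27 + 2*Q²)
√(46820 + F(-218)) = √(46820 + (27 + 2*(-218)²)) = √(46820 + (27 + 2*47524)) = √(46820 + (27 + 95048)) = √(46820 + 95075) = √141895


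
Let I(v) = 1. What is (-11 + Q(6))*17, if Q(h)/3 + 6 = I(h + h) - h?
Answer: -748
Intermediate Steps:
Q(h) = -15 - 3*h (Q(h) = -18 + 3*(1 - h) = -18 + (3 - 3*h) = -15 - 3*h)
(-11 + Q(6))*17 = (-11 + (-15 - 3*6))*17 = (-11 + (-15 - 18))*17 = (-11 - 33)*17 = -44*17 = -748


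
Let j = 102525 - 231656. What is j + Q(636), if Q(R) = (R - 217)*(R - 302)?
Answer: 10815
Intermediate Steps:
j = -129131
Q(R) = (-302 + R)*(-217 + R) (Q(R) = (-217 + R)*(-302 + R) = (-302 + R)*(-217 + R))
j + Q(636) = -129131 + (65534 + 636² - 519*636) = -129131 + (65534 + 404496 - 330084) = -129131 + 139946 = 10815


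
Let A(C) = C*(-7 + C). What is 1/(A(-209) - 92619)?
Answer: -1/47475 ≈ -2.1064e-5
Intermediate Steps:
1/(A(-209) - 92619) = 1/(-209*(-7 - 209) - 92619) = 1/(-209*(-216) - 92619) = 1/(45144 - 92619) = 1/(-47475) = -1/47475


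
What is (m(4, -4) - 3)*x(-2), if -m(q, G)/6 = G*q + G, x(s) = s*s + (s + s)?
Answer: 0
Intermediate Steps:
x(s) = s² + 2*s
m(q, G) = -6*G - 6*G*q (m(q, G) = -6*(G*q + G) = -6*(G + G*q) = -6*G - 6*G*q)
(m(4, -4) - 3)*x(-2) = (-6*(-4)*(1 + 4) - 3)*(-2*(2 - 2)) = (-6*(-4)*5 - 3)*(-2*0) = (120 - 3)*0 = 117*0 = 0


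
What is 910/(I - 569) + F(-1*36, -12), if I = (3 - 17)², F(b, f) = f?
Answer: -5386/373 ≈ -14.440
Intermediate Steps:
I = 196 (I = (-14)² = 196)
910/(I - 569) + F(-1*36, -12) = 910/(196 - 569) - 12 = 910/(-373) - 12 = -1/373*910 - 12 = -910/373 - 12 = -5386/373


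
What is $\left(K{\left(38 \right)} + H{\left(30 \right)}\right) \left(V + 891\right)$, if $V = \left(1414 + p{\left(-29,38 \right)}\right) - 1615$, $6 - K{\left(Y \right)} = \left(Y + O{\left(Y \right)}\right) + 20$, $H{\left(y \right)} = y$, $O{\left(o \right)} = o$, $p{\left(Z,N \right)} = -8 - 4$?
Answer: $-40680$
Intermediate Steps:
$p{\left(Z,N \right)} = -12$ ($p{\left(Z,N \right)} = -8 - 4 = -12$)
$K{\left(Y \right)} = -14 - 2 Y$ ($K{\left(Y \right)} = 6 - \left(\left(Y + Y\right) + 20\right) = 6 - \left(2 Y + 20\right) = 6 - \left(20 + 2 Y\right) = -14 - 2 Y$)
$V = -213$ ($V = \left(1414 - 12\right) - 1615 = 1402 - 1615 = -213$)
$\left(K{\left(38 \right)} + H{\left(30 \right)}\right) \left(V + 891\right) = \left(\left(-14 - 76\right) + 30\right) \left(-213 + 891\right) = \left(\left(-14 - 76\right) + 30\right) 678 = \left(-90 + 30\right) 678 = \left(-60\right) 678 = -40680$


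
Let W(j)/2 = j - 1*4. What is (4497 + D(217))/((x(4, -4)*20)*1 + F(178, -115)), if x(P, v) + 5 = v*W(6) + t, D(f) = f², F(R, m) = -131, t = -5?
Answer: -51586/651 ≈ -79.241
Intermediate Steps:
W(j) = -8 + 2*j (W(j) = 2*(j - 1*4) = 2*(j - 4) = 2*(-4 + j) = -8 + 2*j)
x(P, v) = -10 + 4*v (x(P, v) = -5 + (v*(-8 + 2*6) - 5) = -5 + (v*(-8 + 12) - 5) = -5 + (v*4 - 5) = -5 + (4*v - 5) = -5 + (-5 + 4*v) = -10 + 4*v)
(4497 + D(217))/((x(4, -4)*20)*1 + F(178, -115)) = (4497 + 217²)/(((-10 + 4*(-4))*20)*1 - 131) = (4497 + 47089)/(((-10 - 16)*20)*1 - 131) = 51586/(-26*20*1 - 131) = 51586/(-520*1 - 131) = 51586/(-520 - 131) = 51586/(-651) = 51586*(-1/651) = -51586/651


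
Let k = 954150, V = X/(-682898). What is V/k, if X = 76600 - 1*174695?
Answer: 19619/130317425340 ≈ 1.5055e-7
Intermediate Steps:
X = -98095 (X = 76600 - 174695 = -98095)
V = 98095/682898 (V = -98095/(-682898) = -98095*(-1/682898) = 98095/682898 ≈ 0.14365)
V/k = (98095/682898)/954150 = (98095/682898)*(1/954150) = 19619/130317425340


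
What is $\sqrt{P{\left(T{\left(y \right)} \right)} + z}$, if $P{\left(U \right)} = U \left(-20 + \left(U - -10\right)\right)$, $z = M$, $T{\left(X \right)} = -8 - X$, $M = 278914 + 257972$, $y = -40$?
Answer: $\sqrt{537590} \approx 733.21$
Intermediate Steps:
$M = 536886$
$z = 536886$
$P{\left(U \right)} = U \left(-10 + U\right)$ ($P{\left(U \right)} = U \left(-20 + \left(U + 10\right)\right) = U \left(-20 + \left(10 + U\right)\right) = U \left(-10 + U\right)$)
$\sqrt{P{\left(T{\left(y \right)} \right)} + z} = \sqrt{\left(-8 - -40\right) \left(-10 - -32\right) + 536886} = \sqrt{\left(-8 + 40\right) \left(-10 + \left(-8 + 40\right)\right) + 536886} = \sqrt{32 \left(-10 + 32\right) + 536886} = \sqrt{32 \cdot 22 + 536886} = \sqrt{704 + 536886} = \sqrt{537590}$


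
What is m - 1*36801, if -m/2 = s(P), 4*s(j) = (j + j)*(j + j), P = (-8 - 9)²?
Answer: -203843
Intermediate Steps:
P = 289 (P = (-17)² = 289)
s(j) = j² (s(j) = ((j + j)*(j + j))/4 = ((2*j)*(2*j))/4 = (4*j²)/4 = j²)
m = -167042 (m = -2*289² = -2*83521 = -167042)
m - 1*36801 = -167042 - 1*36801 = -167042 - 36801 = -203843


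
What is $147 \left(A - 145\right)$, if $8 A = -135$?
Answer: $- \frac{190365}{8} \approx -23796.0$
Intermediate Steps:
$A = - \frac{135}{8}$ ($A = \frac{1}{8} \left(-135\right) = - \frac{135}{8} \approx -16.875$)
$147 \left(A - 145\right) = 147 \left(- \frac{135}{8} - 145\right) = 147 \left(- \frac{1295}{8}\right) = - \frac{190365}{8}$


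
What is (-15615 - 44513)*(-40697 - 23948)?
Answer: 3886974560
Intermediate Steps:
(-15615 - 44513)*(-40697 - 23948) = -60128*(-64645) = 3886974560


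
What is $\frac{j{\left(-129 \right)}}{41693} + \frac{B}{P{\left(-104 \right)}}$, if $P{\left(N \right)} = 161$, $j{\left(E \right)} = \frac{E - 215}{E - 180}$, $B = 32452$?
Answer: $\frac{59726231044}{296312151} \approx 201.57$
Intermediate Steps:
$j{\left(E \right)} = \frac{-215 + E}{-180 + E}$
$\frac{j{\left(-129 \right)}}{41693} + \frac{B}{P{\left(-104 \right)}} = \frac{\frac{1}{-180 - 129} \left(-215 - 129\right)}{41693} + \frac{32452}{161} = \frac{1}{-309} \left(-344\right) \frac{1}{41693} + 32452 \cdot \frac{1}{161} = \left(- \frac{1}{309}\right) \left(-344\right) \frac{1}{41693} + \frac{4636}{23} = \frac{344}{309} \cdot \frac{1}{41693} + \frac{4636}{23} = \frac{344}{12883137} + \frac{4636}{23} = \frac{59726231044}{296312151}$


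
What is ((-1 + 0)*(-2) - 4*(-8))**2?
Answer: 1156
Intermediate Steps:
((-1 + 0)*(-2) - 4*(-8))**2 = (-1*(-2) + 32)**2 = (2 + 32)**2 = 34**2 = 1156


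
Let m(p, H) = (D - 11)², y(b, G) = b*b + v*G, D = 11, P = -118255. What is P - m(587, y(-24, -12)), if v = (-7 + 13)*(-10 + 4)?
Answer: -118255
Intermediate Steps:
v = -36 (v = 6*(-6) = -36)
y(b, G) = b² - 36*G (y(b, G) = b*b - 36*G = b² - 36*G)
m(p, H) = 0 (m(p, H) = (11 - 11)² = 0² = 0)
P - m(587, y(-24, -12)) = -118255 - 1*0 = -118255 + 0 = -118255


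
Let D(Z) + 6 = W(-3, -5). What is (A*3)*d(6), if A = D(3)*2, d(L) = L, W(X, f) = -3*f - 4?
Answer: 180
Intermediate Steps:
W(X, f) = -4 - 3*f
D(Z) = 5 (D(Z) = -6 + (-4 - 3*(-5)) = -6 + (-4 + 15) = -6 + 11 = 5)
A = 10 (A = 5*2 = 10)
(A*3)*d(6) = (10*3)*6 = 30*6 = 180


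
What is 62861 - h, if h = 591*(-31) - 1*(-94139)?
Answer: -12957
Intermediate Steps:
h = 75818 (h = -18321 + 94139 = 75818)
62861 - h = 62861 - 1*75818 = 62861 - 75818 = -12957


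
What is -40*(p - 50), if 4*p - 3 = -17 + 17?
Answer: 1970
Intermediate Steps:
p = ¾ (p = ¾ + (-17 + 17)/4 = ¾ + (¼)*0 = ¾ + 0 = ¾ ≈ 0.75000)
-40*(p - 50) = -40*(¾ - 50) = -40*(-197/4) = 1970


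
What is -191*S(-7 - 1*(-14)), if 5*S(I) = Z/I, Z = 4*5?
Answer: -764/7 ≈ -109.14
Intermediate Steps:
Z = 20
S(I) = 4/I (S(I) = (20/I)/5 = 4/I)
-191*S(-7 - 1*(-14)) = -764/(-7 - 1*(-14)) = -764/(-7 + 14) = -764/7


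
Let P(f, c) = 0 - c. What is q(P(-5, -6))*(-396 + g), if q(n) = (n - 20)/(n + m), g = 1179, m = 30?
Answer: -609/2 ≈ -304.50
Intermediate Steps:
P(f, c) = -c
q(n) = (-20 + n)/(30 + n) (q(n) = (n - 20)/(n + 30) = (-20 + n)/(30 + n))
q(P(-5, -6))*(-396 + g) = ((-20 - 1*(-6))/(30 - 1*(-6)))*(-396 + 1179) = ((-20 + 6)/(30 + 6))*783 = (-14/36)*783 = ((1/36)*(-14))*783 = -7/18*783 = -609/2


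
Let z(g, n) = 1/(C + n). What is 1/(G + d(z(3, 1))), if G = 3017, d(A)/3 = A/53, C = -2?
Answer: 53/159898 ≈ 0.00033146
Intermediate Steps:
z(g, n) = 1/(-2 + n)
d(A) = 3*A/53 (d(A) = 3*(A/53) = 3*A/53)
1/(G + d(z(3, 1))) = 1/(3017 + 3/(53*(-2 + 1))) = 1/(3017 + (3/53)/(-1)) = 1/(3017 + (3/53)*(-1)) = 1/(3017 - 3/53) = 1/(159898/53) = 53/159898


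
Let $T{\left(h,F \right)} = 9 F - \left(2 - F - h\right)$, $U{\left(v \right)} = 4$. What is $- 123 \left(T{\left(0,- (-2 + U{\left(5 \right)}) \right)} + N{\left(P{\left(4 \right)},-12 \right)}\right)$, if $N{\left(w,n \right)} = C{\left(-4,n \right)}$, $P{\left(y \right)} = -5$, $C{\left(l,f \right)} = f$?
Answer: $4182$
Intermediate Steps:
$N{\left(w,n \right)} = n$
$T{\left(h,F \right)} = -2 + h + 10 F$ ($T{\left(h,F \right)} = 9 F - \left(2 - F - h\right) = 9 F + \left(-2 + F + h\right) = -2 + h + 10 F$)
$- 123 \left(T{\left(0,- (-2 + U{\left(5 \right)}) \right)} + N{\left(P{\left(4 \right)},-12 \right)}\right) = - 123 \left(\left(-2 + 0 + 10 \left(- (-2 + 4)\right)\right) - 12\right) = - 123 \left(\left(-2 + 0 + 10 \left(\left(-1\right) 2\right)\right) - 12\right) = - 123 \left(\left(-2 + 0 + 10 \left(-2\right)\right) - 12\right) = - 123 \left(\left(-2 + 0 - 20\right) - 12\right) = - 123 \left(-22 - 12\right) = \left(-123\right) \left(-34\right) = 4182$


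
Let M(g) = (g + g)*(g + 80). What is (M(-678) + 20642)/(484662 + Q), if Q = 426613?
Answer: 166306/182255 ≈ 0.91249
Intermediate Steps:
M(g) = 2*g*(80 + g) (M(g) = (2*g)*(80 + g) = 2*g*(80 + g))
(M(-678) + 20642)/(484662 + Q) = (2*(-678)*(80 - 678) + 20642)/(484662 + 426613) = (2*(-678)*(-598) + 20642)/911275 = (810888 + 20642)*(1/911275) = 831530*(1/911275) = 166306/182255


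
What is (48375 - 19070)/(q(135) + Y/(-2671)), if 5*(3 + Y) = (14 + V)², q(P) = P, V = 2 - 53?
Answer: 391368275/1801571 ≈ 217.24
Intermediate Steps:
V = -51
Y = 1354/5 (Y = -3 + (14 - 51)²/5 = -3 + (⅕)*(-37)² = -3 + (⅕)*1369 = -3 + 1369/5 = 1354/5 ≈ 270.80)
(48375 - 19070)/(q(135) + Y/(-2671)) = (48375 - 19070)/(135 + (1354/5)/(-2671)) = 29305/(135 + (1354/5)*(-1/2671)) = 29305/(135 - 1354/13355) = 29305/(1801571/13355) = 29305*(13355/1801571) = 391368275/1801571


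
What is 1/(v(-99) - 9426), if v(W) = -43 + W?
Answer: -1/9568 ≈ -0.00010451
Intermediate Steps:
1/(v(-99) - 9426) = 1/((-43 - 99) - 9426) = 1/(-142 - 9426) = 1/(-9568) = -1/9568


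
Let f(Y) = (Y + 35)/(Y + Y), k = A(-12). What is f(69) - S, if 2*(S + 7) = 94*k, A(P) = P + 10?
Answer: 7021/69 ≈ 101.75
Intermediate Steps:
A(P) = 10 + P
k = -2 (k = 10 - 12 = -2)
f(Y) = (35 + Y)/(2*Y) (f(Y) = (35 + Y)/((2*Y)) = (35 + Y)*(1/(2*Y)) = (35 + Y)/(2*Y))
S = -101 (S = -7 + (94*(-2))/2 = -7 + (½)*(-188) = -7 - 94 = -101)
f(69) - S = (½)*(35 + 69)/69 - 1*(-101) = (½)*(1/69)*104 + 101 = 52/69 + 101 = 7021/69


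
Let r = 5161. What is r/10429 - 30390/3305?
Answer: -59976041/6893569 ≈ -8.7003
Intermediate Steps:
r/10429 - 30390/3305 = 5161/10429 - 30390/3305 = 5161*(1/10429) - 30390*1/3305 = 5161/10429 - 6078/661 = -59976041/6893569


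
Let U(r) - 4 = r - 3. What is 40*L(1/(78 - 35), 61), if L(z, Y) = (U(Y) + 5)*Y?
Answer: 163480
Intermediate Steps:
U(r) = 1 + r (U(r) = 4 + (r - 3) = 4 + (-3 + r) = 1 + r)
L(z, Y) = Y*(6 + Y) (L(z, Y) = ((1 + Y) + 5)*Y = (6 + Y)*Y = Y*(6 + Y))
40*L(1/(78 - 35), 61) = 40*(61*(6 + 61)) = 40*(61*67) = 40*4087 = 163480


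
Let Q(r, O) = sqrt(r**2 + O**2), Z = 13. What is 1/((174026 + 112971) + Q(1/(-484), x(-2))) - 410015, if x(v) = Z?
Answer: -7911251330820020526353/19295029037687039 - 484*sqrt(39589265)/19295029037687039 ≈ -4.1002e+5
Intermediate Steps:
x(v) = 13
Q(r, O) = sqrt(O**2 + r**2)
1/((174026 + 112971) + Q(1/(-484), x(-2))) - 410015 = 1/((174026 + 112971) + sqrt(13**2 + (1/(-484))**2)) - 410015 = 1/(286997 + sqrt(169 + (-1/484)**2)) - 410015 = 1/(286997 + sqrt(169 + 1/234256)) - 410015 = 1/(286997 + sqrt(39589265/234256)) - 410015 = 1/(286997 + sqrt(39589265)/484) - 410015 = -410015 + 1/(286997 + sqrt(39589265)/484)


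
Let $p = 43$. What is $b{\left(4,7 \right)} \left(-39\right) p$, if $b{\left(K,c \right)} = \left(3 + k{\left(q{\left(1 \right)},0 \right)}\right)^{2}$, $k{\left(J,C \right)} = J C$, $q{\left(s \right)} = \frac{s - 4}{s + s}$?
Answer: $-15093$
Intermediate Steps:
$q{\left(s \right)} = \frac{-4 + s}{2 s}$
$k{\left(J,C \right)} = C J$
$b{\left(K,c \right)} = 9$ ($b{\left(K,c \right)} = \left(3 + 0 \frac{-4 + 1}{2 \cdot 1}\right)^{2} = \left(3 + 0 \cdot \frac{1}{2} \cdot 1 \left(-3\right)\right)^{2} = \left(3 + 0 \left(- \frac{3}{2}\right)\right)^{2} = \left(3 + 0\right)^{2} = 3^{2} = 9$)
$b{\left(4,7 \right)} \left(-39\right) p = 9 \left(-39\right) 43 = \left(-351\right) 43 = -15093$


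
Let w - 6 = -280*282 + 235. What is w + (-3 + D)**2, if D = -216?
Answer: -30758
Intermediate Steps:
w = -78719 (w = 6 + (-280*282 + 235) = 6 + (-78960 + 235) = 6 - 78725 = -78719)
w + (-3 + D)**2 = -78719 + (-3 - 216)**2 = -78719 + (-219)**2 = -78719 + 47961 = -30758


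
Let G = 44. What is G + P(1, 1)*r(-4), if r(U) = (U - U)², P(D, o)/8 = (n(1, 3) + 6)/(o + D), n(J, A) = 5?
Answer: 44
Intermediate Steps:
P(D, o) = 88/(D + o) (P(D, o) = 8*((5 + 6)/(o + D)) = 8*(11/(D + o)) = 88/(D + o))
r(U) = 0 (r(U) = 0² = 0)
G + P(1, 1)*r(-4) = 44 + (88/(1 + 1))*0 = 44 + (88/2)*0 = 44 + (88*(½))*0 = 44 + 44*0 = 44 + 0 = 44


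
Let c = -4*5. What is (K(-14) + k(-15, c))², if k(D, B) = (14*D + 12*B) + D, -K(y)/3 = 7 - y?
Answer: 278784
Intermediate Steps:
c = -20
K(y) = -21 + 3*y (K(y) = -3*(7 - y) = -21 + 3*y)
k(D, B) = 12*B + 15*D (k(D, B) = (12*B + 14*D) + D = 12*B + 15*D)
(K(-14) + k(-15, c))² = ((-21 + 3*(-14)) + (12*(-20) + 15*(-15)))² = ((-21 - 42) + (-240 - 225))² = (-63 - 465)² = (-528)² = 278784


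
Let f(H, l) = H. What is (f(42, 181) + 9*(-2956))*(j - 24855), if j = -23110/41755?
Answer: 5513440526574/8351 ≈ 6.6021e+8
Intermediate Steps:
j = -4622/8351 (j = -23110*1/41755 = -4622/8351 ≈ -0.55347)
(f(42, 181) + 9*(-2956))*(j - 24855) = (42 + 9*(-2956))*(-4622/8351 - 24855) = (42 - 26604)*(-207568727/8351) = -26562*(-207568727/8351) = 5513440526574/8351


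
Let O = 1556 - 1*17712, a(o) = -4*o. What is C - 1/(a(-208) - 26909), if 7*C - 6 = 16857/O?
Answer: 2088333175/2949100084 ≈ 0.70813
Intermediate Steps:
O = -16156 (O = 1556 - 17712 = -16156)
C = 80079/113092 (C = 6/7 + (16857/(-16156))/7 = 6/7 + (16857*(-1/16156))/7 = 6/7 + (⅐)*(-16857/16156) = 6/7 - 16857/113092 = 80079/113092 ≈ 0.70809)
C - 1/(a(-208) - 26909) = 80079/113092 - 1/(-4*(-208) - 26909) = 80079/113092 - 1/(832 - 26909) = 80079/113092 - 1/(-26077) = 80079/113092 - 1*(-1/26077) = 80079/113092 + 1/26077 = 2088333175/2949100084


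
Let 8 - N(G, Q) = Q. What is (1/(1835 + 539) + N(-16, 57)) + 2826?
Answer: 6592599/2374 ≈ 2777.0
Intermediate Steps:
N(G, Q) = 8 - Q
(1/(1835 + 539) + N(-16, 57)) + 2826 = (1/(1835 + 539) + (8 - 1*57)) + 2826 = (1/2374 + (8 - 57)) + 2826 = (1/2374 - 49) + 2826 = -116325/2374 + 2826 = 6592599/2374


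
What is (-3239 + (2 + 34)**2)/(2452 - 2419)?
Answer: -1943/33 ≈ -58.879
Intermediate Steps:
(-3239 + (2 + 34)**2)/(2452 - 2419) = (-3239 + 36**2)/33 = (-3239 + 1296)*(1/33) = -1943*1/33 = -1943/33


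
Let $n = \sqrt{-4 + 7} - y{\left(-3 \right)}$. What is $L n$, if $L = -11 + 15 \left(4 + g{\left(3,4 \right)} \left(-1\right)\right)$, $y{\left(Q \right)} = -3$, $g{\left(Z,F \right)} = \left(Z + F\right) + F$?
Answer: $-348 - 116 \sqrt{3} \approx -548.92$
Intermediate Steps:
$g{\left(Z,F \right)} = Z + 2 F$ ($g{\left(Z,F \right)} = \left(F + Z\right) + F = Z + 2 F$)
$n = 3 + \sqrt{3}$ ($n = \sqrt{-4 + 7} - -3 = \sqrt{3} + 3 = 3 + \sqrt{3} \approx 4.732$)
$L = -116$ ($L = -11 + 15 \left(4 + \left(3 + 2 \cdot 4\right) \left(-1\right)\right) = -11 + 15 \left(4 + \left(3 + 8\right) \left(-1\right)\right) = -11 + 15 \left(4 + 11 \left(-1\right)\right) = -11 + 15 \left(4 - 11\right) = -11 + 15 \left(-7\right) = -11 - 105 = -116$)
$L n = - 116 \left(3 + \sqrt{3}\right) = -348 - 116 \sqrt{3}$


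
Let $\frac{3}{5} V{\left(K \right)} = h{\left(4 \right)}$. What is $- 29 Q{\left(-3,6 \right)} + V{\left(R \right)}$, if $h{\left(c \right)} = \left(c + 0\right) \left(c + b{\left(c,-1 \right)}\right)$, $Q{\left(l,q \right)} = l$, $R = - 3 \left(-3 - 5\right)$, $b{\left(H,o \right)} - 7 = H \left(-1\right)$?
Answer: $\frac{401}{3} \approx 133.67$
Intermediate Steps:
$b{\left(H,o \right)} = 7 - H$ ($b{\left(H,o \right)} = 7 + H \left(-1\right) = 7 - H$)
$R = 24$ ($R = \left(-3\right) \left(-8\right) = 24$)
$h{\left(c \right)} = 7 c$ ($h{\left(c \right)} = \left(c + 0\right) \left(c - \left(-7 + c\right)\right) = c 7 = 7 c$)
$V{\left(K \right)} = \frac{140}{3}$ ($V{\left(K \right)} = \frac{5 \cdot 7 \cdot 4}{3} = \frac{5}{3} \cdot 28 = \frac{140}{3}$)
$- 29 Q{\left(-3,6 \right)} + V{\left(R \right)} = \left(-29\right) \left(-3\right) + \frac{140}{3} = 87 + \frac{140}{3} = \frac{401}{3}$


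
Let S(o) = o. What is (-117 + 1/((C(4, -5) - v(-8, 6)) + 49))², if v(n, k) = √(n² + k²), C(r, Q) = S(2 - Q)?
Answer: 28955161/2116 ≈ 13684.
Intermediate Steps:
C(r, Q) = 2 - Q
v(n, k) = √(k² + n²)
(-117 + 1/((C(4, -5) - v(-8, 6)) + 49))² = (-117 + 1/(((2 - 1*(-5)) - √(6² + (-8)²)) + 49))² = (-117 + 1/(((2 + 5) - √(36 + 64)) + 49))² = (-117 + 1/((7 - √100) + 49))² = (-117 + 1/((7 - 1*10) + 49))² = (-117 + 1/((7 - 10) + 49))² = (-117 + 1/(-3 + 49))² = (-117 + 1/46)² = (-5381/46)² = 28955161/2116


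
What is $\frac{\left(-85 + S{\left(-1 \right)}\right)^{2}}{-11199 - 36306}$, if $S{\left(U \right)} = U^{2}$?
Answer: $- \frac{2352}{15835} \approx -0.14853$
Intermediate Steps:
$\frac{\left(-85 + S{\left(-1 \right)}\right)^{2}}{-11199 - 36306} = \frac{\left(-85 + \left(-1\right)^{2}\right)^{2}}{-11199 - 36306} = \frac{\left(-85 + 1\right)^{2}}{-11199 - 36306} = \frac{\left(-84\right)^{2}}{-47505} = 7056 \left(- \frac{1}{47505}\right) = - \frac{2352}{15835}$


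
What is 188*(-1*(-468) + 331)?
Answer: 150212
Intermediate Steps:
188*(-1*(-468) + 331) = 188*(468 + 331) = 188*799 = 150212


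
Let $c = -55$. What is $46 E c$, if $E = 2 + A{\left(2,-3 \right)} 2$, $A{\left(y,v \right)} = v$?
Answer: $10120$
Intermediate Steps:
$E = -4$ ($E = 2 - 6 = -4$)
$46 E c = 46 \left(-4\right) \left(-55\right) = \left(-184\right) \left(-55\right) = 10120$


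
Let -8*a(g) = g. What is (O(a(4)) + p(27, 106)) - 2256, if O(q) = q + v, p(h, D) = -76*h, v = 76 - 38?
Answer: -8541/2 ≈ -4270.5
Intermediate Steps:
a(g) = -g/8
v = 38
O(q) = 38 + q (O(q) = q + 38 = 38 + q)
(O(a(4)) + p(27, 106)) - 2256 = ((38 - ⅛*4) - 76*27) - 2256 = ((38 - ½) - 2052) - 2256 = (75/2 - 2052) - 2256 = -4029/2 - 2256 = -8541/2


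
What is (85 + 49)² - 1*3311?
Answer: 14645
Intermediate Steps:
(85 + 49)² - 1*3311 = 134² - 3311 = 17956 - 3311 = 14645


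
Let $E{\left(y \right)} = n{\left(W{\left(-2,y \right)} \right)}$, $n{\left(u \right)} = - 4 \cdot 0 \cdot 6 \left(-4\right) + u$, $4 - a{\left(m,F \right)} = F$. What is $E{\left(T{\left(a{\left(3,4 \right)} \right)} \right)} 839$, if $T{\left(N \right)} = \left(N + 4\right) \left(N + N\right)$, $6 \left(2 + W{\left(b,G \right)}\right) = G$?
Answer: $-1678$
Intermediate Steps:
$a{\left(m,F \right)} = 4 - F$
$W{\left(b,G \right)} = -2 + \frac{G}{6}$
$T{\left(N \right)} = 2 N \left(4 + N\right)$ ($T{\left(N \right)} = \left(4 + N\right) 2 N = 2 N \left(4 + N\right)$)
$n{\left(u \right)} = u$ ($n{\left(u \right)} = - 4 \cdot 0 \left(-4\right) + u = \left(-4\right) 0 + u = 0 + u = u$)
$E{\left(y \right)} = -2 + \frac{y}{6}$
$E{\left(T{\left(a{\left(3,4 \right)} \right)} \right)} 839 = \left(-2 + \frac{2 \left(4 - 4\right) \left(4 + \left(4 - 4\right)\right)}{6}\right) 839 = \left(-2 + \frac{2 \cdot 0 \left(4 + 0\right)}{6}\right) 839 = \left(-2 + \frac{2 \cdot 0 \cdot 4}{6}\right) 839 = \left(-2 + \frac{1}{6} \cdot 0\right) 839 = \left(-2 + 0\right) 839 = \left(-2\right) 839 = -1678$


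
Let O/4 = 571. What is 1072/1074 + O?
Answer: 1227044/537 ≈ 2285.0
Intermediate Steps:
O = 2284 (O = 4*571 = 2284)
1072/1074 + O = 1072/1074 + 2284 = 1072*(1/1074) + 2284 = 536/537 + 2284 = 1227044/537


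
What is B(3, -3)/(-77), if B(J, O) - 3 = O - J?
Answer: 3/77 ≈ 0.038961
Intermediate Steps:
B(J, O) = 3 + O - J (B(J, O) = 3 + (O - J) = 3 + O - J)
B(3, -3)/(-77) = (3 - 3 - 1*3)/(-77) = (3 - 3 - 3)*(-1/77) = -3*(-1/77) = 3/77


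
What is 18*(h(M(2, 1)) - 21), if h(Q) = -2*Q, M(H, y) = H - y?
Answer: -414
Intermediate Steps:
18*(h(M(2, 1)) - 21) = 18*(-2*(2 - 1*1) - 21) = 18*(-2*(2 - 1) - 21) = 18*(-2*1 - 21) = 18*(-2 - 21) = 18*(-23) = -414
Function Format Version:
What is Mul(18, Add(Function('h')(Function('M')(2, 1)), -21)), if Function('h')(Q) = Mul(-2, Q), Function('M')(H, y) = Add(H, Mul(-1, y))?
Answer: -414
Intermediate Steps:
Mul(18, Add(Function('h')(Function('M')(2, 1)), -21)) = Mul(18, Add(Mul(-2, Add(2, Mul(-1, 1))), -21)) = Mul(18, Add(Mul(-2, Add(2, -1)), -21)) = Mul(18, Add(Mul(-2, 1), -21)) = Mul(18, Add(-2, -21)) = Mul(18, -23) = -414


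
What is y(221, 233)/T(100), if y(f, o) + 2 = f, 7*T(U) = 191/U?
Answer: 153300/191 ≈ 802.62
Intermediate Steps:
T(U) = 191/(7*U) (T(U) = (191/U)/7 = 191/(7*U))
y(f, o) = -2 + f
y(221, 233)/T(100) = (-2 + 221)/(((191/7)/100)) = 219/(((191/7)*(1/100))) = 219/(191/700) = 219*(700/191) = 153300/191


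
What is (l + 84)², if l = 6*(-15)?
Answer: 36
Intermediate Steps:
l = -90
(l + 84)² = (-90 + 84)² = (-6)² = 36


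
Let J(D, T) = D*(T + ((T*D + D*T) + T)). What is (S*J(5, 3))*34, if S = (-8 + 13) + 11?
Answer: 97920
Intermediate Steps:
J(D, T) = D*(2*T + 2*D*T) (J(D, T) = D*(T + ((D*T + D*T) + T)) = D*(T + (2*D*T + T)) = D*(T + (T + 2*D*T)) = D*(2*T + 2*D*T))
S = 16 (S = 5 + 11 = 16)
(S*J(5, 3))*34 = (16*(2*5*3*(1 + 5)))*34 = (16*(2*5*3*6))*34 = (16*180)*34 = 2880*34 = 97920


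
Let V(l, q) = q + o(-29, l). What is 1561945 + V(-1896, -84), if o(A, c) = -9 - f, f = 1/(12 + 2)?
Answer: 21865927/14 ≈ 1.5619e+6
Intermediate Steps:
f = 1/14 ≈ 0.071429
o(A, c) = -127/14 (o(A, c) = -9 - 1*1/14 = -9 - 1/14 = -127/14)
V(l, q) = -127/14 + q (V(l, q) = q - 127/14 = -127/14 + q)
1561945 + V(-1896, -84) = 1561945 + (-127/14 - 84) = 1561945 - 1303/14 = 21865927/14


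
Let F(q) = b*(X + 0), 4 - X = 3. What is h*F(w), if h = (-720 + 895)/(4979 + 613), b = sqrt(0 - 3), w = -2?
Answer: 175*I*sqrt(3)/5592 ≈ 0.054204*I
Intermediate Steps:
X = 1 (X = 4 - 1*3 = 4 - 3 = 1)
b = I*sqrt(3) (b = sqrt(-3) = I*sqrt(3) ≈ 1.732*I)
F(q) = I*sqrt(3) (F(q) = (I*sqrt(3))*(1 + 0) = (I*sqrt(3))*1 = I*sqrt(3))
h = 175/5592 ≈ 0.031295
h*F(w) = 175*(I*sqrt(3))/5592 = 175*I*sqrt(3)/5592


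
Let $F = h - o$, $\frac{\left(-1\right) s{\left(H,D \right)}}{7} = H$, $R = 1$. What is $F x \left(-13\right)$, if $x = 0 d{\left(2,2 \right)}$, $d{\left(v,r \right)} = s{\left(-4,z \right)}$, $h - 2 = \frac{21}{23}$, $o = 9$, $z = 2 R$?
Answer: $0$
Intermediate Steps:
$z = 2$ ($z = 2 \cdot 1 = 2$)
$s{\left(H,D \right)} = - 7 H$
$h = \frac{67}{23}$ ($h = 2 + \frac{21}{23} = \frac{67}{23} \approx 2.913$)
$d{\left(v,r \right)} = 28$ ($d{\left(v,r \right)} = \left(-7\right) \left(-4\right) = 28$)
$x = 0$ ($x = 0 \cdot 28 = 0$)
$F = - \frac{140}{23}$ ($F = \frac{67}{23} - 9 = - \frac{140}{23} \approx -6.087$)
$F x \left(-13\right) = \left(- \frac{140}{23}\right) 0 \left(-13\right) = 0 \left(-13\right) = 0$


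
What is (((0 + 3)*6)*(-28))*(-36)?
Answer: 18144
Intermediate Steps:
(((0 + 3)*6)*(-28))*(-36) = ((3*6)*(-28))*(-36) = (18*(-28))*(-36) = -504*(-36) = 18144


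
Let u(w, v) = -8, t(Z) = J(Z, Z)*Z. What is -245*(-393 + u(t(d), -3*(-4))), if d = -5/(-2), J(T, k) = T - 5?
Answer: 98245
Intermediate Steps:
J(T, k) = -5 + T
d = 5/2 (d = -5*(-½) = 5/2 ≈ 2.5000)
t(Z) = Z*(-5 + Z) (t(Z) = (-5 + Z)*Z = Z*(-5 + Z))
-245*(-393 + u(t(d), -3*(-4))) = -245*(-393 - 8) = -245*(-401) = 98245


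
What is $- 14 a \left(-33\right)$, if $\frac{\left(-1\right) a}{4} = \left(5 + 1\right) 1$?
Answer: $-11088$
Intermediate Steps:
$a = -24$ ($a = - 4 \left(5 + 1\right) 1 = - 4 \cdot 6 \cdot 1 = \left(-4\right) 6 = -24$)
$- 14 a \left(-33\right) = \left(-14\right) \left(-24\right) \left(-33\right) = 336 \left(-33\right) = -11088$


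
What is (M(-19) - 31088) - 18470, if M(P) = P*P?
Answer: -49197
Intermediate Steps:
M(P) = P**2
(M(-19) - 31088) - 18470 = ((-19)**2 - 31088) - 18470 = (361 - 31088) - 18470 = -30727 - 18470 = -49197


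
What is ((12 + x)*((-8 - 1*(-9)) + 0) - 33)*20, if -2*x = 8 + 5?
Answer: -550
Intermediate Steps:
x = -13/2 (x = -(8 + 5)/2 = -½*13 = -13/2 ≈ -6.5000)
((12 + x)*((-8 - 1*(-9)) + 0) - 33)*20 = ((12 - 13/2)*((-8 - 1*(-9)) + 0) - 33)*20 = (11*((-8 + 9) + 0)/2 - 33)*20 = (11*(1 + 0)/2 - 33)*20 = ((11/2)*1 - 33)*20 = (11/2 - 33)*20 = -55/2*20 = -550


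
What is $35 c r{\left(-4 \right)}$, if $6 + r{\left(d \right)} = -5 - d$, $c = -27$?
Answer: $6615$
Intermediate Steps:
$r{\left(d \right)} = -11 - d$ ($r{\left(d \right)} = -6 - \left(5 + d\right) = -11 - d$)
$35 c r{\left(-4 \right)} = 35 \left(-27\right) \left(-11 - -4\right) = - 945 \left(-11 + 4\right) = \left(-945\right) \left(-7\right) = 6615$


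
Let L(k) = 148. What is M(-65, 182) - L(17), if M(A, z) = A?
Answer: -213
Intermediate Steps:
M(-65, 182) - L(17) = -65 - 1*148 = -65 - 148 = -213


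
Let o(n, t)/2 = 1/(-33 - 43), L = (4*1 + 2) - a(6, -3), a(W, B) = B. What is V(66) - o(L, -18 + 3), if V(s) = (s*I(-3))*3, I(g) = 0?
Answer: 1/38 ≈ 0.026316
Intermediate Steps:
V(s) = 0 (V(s) = (s*0)*3 = 0*3 = 0)
L = 9 (L = (4*1 + 2) - 1*(-3) = (4 + 2) + 3 = 6 + 3 = 9)
o(n, t) = -1/38 (o(n, t) = 2/(-33 - 43) = 2/(-76) = 2*(-1/76) = -1/38)
V(66) - o(L, -18 + 3) = 0 - 1*(-1/38) = 0 + 1/38 = 1/38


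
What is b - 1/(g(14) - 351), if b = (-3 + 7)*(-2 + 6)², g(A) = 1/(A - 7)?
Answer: 157191/2456 ≈ 64.003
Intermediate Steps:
g(A) = 1/(-7 + A)
b = 64 (b = 4*4² = 4*16 = 64)
b - 1/(g(14) - 351) = 64 - 1/(1/(-7 + 14) - 351) = 64 - 1/(1/7 - 351) = 64 - 1/(⅐ - 351) = 64 - 1/(-2456/7) = 64 - 1*(-7/2456) = 64 + 7/2456 = 157191/2456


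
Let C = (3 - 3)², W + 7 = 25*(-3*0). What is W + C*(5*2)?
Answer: -7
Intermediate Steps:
W = -7 (W = -7 + 25*(-3*0) = -7 + 25*0 = -7 + 0 = -7)
C = 0 (C = 0² = 0)
W + C*(5*2) = -7 + 0*(5*2) = -7 + 0*10 = -7 + 0 = -7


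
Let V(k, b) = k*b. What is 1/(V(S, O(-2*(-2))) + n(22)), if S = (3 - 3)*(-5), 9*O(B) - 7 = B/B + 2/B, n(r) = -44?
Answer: -1/44 ≈ -0.022727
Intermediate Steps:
O(B) = 8/9 + 2/(9*B) (O(B) = 7/9 + (B/B + 2/B)/9 = 7/9 + (1 + 2/B)/9 = 7/9 + (⅑ + 2/(9*B)) = 8/9 + 2/(9*B))
S = 0 (S = 0*(-5) = 0)
V(k, b) = b*k
1/(V(S, O(-2*(-2))) + n(22)) = 1/((2*(1 + 4*(-2*(-2)))/(9*((-2*(-2)))))*0 - 44) = 1/(((2/9)*(1 + 4*4)/4)*0 - 44) = 1/(((2/9)*(¼)*(1 + 16))*0 - 44) = 1/(((2/9)*(¼)*17)*0 - 44) = 1/((17/18)*0 - 44) = 1/(0 - 44) = 1/(-44) = -1/44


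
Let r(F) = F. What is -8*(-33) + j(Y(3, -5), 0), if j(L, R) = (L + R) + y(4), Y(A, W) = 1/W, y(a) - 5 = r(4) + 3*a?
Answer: 1424/5 ≈ 284.80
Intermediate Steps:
y(a) = 9 + 3*a (y(a) = 5 + (4 + 3*a) = 9 + 3*a)
Y(A, W) = 1/W
j(L, R) = 21 + L + R (j(L, R) = (L + R) + (9 + 3*4) = (L + R) + (9 + 12) = (L + R) + 21 = 21 + L + R)
-8*(-33) + j(Y(3, -5), 0) = -8*(-33) + (21 + 1/(-5) + 0) = 264 + (21 - ⅕ + 0) = 264 + 104/5 = 1424/5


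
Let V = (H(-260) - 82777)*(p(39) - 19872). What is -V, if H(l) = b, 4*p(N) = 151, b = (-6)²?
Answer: -6564422717/4 ≈ -1.6411e+9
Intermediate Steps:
b = 36
p(N) = 151/4 (p(N) = (¼)*151 = 151/4)
H(l) = 36
V = 6564422717/4 (V = (36 - 82777)*(151/4 - 19872) = -82741*(-79337/4) = 6564422717/4 ≈ 1.6411e+9)
-V = -1*6564422717/4 = -6564422717/4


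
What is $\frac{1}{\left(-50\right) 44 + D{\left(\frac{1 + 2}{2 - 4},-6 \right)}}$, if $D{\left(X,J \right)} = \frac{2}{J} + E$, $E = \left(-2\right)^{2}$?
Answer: $- \frac{3}{6589} \approx -0.0004553$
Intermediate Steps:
$E = 4$
$D{\left(X,J \right)} = 4 + \frac{2}{J}$ ($D{\left(X,J \right)} = \frac{2}{J} + 4 = 4 + \frac{2}{J}$)
$\frac{1}{\left(-50\right) 44 + D{\left(\frac{1 + 2}{2 - 4},-6 \right)}} = \frac{1}{\left(-50\right) 44 + \left(4 + \frac{2}{-6}\right)} = \frac{1}{-2200 + \left(4 + 2 \left(- \frac{1}{6}\right)\right)} = \frac{1}{-2200 + \left(4 - \frac{1}{3}\right)} = \frac{1}{-2200 + \frac{11}{3}} = \frac{1}{- \frac{6589}{3}} = - \frac{3}{6589}$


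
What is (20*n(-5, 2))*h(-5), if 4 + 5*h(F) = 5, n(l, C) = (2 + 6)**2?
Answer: 256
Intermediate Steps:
n(l, C) = 64 (n(l, C) = 8**2 = 64)
h(F) = 1/5 (h(F) = -4/5 + (1/5)*5 = -4/5 + 1 = 1/5)
(20*n(-5, 2))*h(-5) = (20*64)*(1/5) = 1280*(1/5) = 256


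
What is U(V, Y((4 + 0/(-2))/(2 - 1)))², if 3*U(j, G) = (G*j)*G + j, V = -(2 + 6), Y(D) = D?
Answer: 18496/9 ≈ 2055.1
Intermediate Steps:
V = -8 (V = -1*8 = -8)
U(j, G) = j/3 + j*G²/3 (U(j, G) = ((G*j)*G + j)/3 = (j*G² + j)/3 = (j + j*G²)/3 = j/3 + j*G²/3)
U(V, Y((4 + 0/(-2))/(2 - 1)))² = ((⅓)*(-8)*(1 + ((4 + 0/(-2))/(2 - 1))²))² = ((⅓)*(-8)*(1 + ((4 + 0*(-½))/1)²))² = ((⅓)*(-8)*(1 + ((4 + 0)*1)²))² = ((⅓)*(-8)*(1 + (4*1)²))² = ((⅓)*(-8)*(1 + 4²))² = ((⅓)*(-8)*(1 + 16))² = ((⅓)*(-8)*17)² = (-136/3)² = 18496/9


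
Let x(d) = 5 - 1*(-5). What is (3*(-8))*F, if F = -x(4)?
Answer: 240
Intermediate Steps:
x(d) = 10 (x(d) = 5 + 5 = 10)
F = -10 (F = -1*10 = -10)
(3*(-8))*F = (3*(-8))*(-10) = -24*(-10) = 240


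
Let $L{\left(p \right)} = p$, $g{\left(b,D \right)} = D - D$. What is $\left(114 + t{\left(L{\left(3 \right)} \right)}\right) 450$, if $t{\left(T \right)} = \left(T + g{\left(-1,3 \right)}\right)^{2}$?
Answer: $55350$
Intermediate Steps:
$g{\left(b,D \right)} = 0$
$t{\left(T \right)} = T^{2}$ ($t{\left(T \right)} = \left(T + 0\right)^{2} = T^{2}$)
$\left(114 + t{\left(L{\left(3 \right)} \right)}\right) 450 = \left(114 + 3^{2}\right) 450 = \left(114 + 9\right) 450 = 123 \cdot 450 = 55350$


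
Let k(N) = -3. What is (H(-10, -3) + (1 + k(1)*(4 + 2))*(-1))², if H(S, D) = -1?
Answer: 256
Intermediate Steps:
(H(-10, -3) + (1 + k(1)*(4 + 2))*(-1))² = (-1 + (1 - 3*(4 + 2))*(-1))² = (-1 + (1 - 3*6)*(-1))² = (-1 + (1 - 18)*(-1))² = (-1 - 17*(-1))² = (-1 + 17)² = 16² = 256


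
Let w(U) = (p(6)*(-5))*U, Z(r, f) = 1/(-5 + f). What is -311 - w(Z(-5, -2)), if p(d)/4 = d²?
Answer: -2897/7 ≈ -413.86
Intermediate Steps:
p(d) = 4*d²
w(U) = -720*U (w(U) = ((4*6²)*(-5))*U = ((4*36)*(-5))*U = (144*(-5))*U = -720*U)
-311 - w(Z(-5, -2)) = -311 - (-720)/(-5 - 2) = -311 - (-720)/(-7) = -311 - (-720)*(-1)/7 = -311 - 1*720/7 = -311 - 720/7 = -2897/7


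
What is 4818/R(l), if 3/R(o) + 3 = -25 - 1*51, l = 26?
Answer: -126874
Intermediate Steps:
R(o) = -3/79 (R(o) = 3/(-3 + (-25 - 1*51)) = 3/(-3 + (-25 - 51)) = 3/(-3 - 76) = 3/(-79) = 3*(-1/79) = -3/79)
4818/R(l) = 4818/(-3/79) = 4818*(-79/3) = -126874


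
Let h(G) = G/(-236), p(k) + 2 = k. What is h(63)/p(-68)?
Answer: 9/2360 ≈ 0.0038136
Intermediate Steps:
p(k) = -2 + k
h(G) = -G/236 (h(G) = G*(-1/236) = -G/236)
h(63)/p(-68) = (-1/236*63)/(-2 - 68) = -63/236/(-70) = -63/236*(-1/70) = 9/2360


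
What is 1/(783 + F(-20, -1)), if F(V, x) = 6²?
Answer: 1/819 ≈ 0.0012210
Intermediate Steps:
F(V, x) = 36
1/(783 + F(-20, -1)) = 1/(783 + 36) = 1/819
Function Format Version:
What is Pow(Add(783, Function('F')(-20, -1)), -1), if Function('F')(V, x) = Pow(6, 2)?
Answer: Rational(1, 819) ≈ 0.0012210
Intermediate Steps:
Function('F')(V, x) = 36
Pow(Add(783, Function('F')(-20, -1)), -1) = Pow(Add(783, 36), -1) = Pow(819, -1) = Rational(1, 819)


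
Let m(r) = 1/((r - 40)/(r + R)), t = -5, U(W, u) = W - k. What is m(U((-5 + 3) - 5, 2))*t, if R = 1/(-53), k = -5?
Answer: -535/2226 ≈ -0.24034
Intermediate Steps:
U(W, u) = 5 + W (U(W, u) = W - 1*(-5) = W + 5 = 5 + W)
R = -1/53 ≈ -0.018868
m(r) = (-1/53 + r)/(-40 + r) (m(r) = 1/((r - 40)/(r - 1/53)) = 1/((-40 + r)/(-1/53 + r)) = (-1/53 + r)/(-40 + r))
m(U((-5 + 3) - 5, 2))*t = ((-1/53 + (5 + ((-5 + 3) - 5)))/(-40 + (5 + ((-5 + 3) - 5))))*(-5) = ((-1/53 + (5 + (-2 - 5)))/(-40 + (5 + (-2 - 5))))*(-5) = ((-1/53 + (5 - 7))/(-40 + (5 - 7)))*(-5) = ((-1/53 - 2)/(-40 - 2))*(-5) = (-107/53/(-42))*(-5) = -1/42*(-107/53)*(-5) = (107/2226)*(-5) = -535/2226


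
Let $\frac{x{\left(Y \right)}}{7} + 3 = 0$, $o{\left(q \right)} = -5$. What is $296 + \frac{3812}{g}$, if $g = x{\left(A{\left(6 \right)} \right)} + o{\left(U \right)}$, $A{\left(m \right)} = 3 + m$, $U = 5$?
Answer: $\frac{1942}{13} \approx 149.38$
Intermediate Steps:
$x{\left(Y \right)} = -21$ ($x{\left(Y \right)} = -21 + 7 \cdot 0 = -21 + 0 = -21$)
$g = -26$ ($g = -21 - 5 = -26$)
$296 + \frac{3812}{g} = 296 + \frac{3812}{-26} = 296 + 3812 \left(- \frac{1}{26}\right) = 296 - \frac{1906}{13} = \frac{1942}{13}$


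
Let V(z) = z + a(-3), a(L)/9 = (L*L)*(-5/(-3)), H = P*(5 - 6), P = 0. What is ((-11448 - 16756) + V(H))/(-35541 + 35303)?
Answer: 28069/238 ≈ 117.94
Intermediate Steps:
H = 0 (H = 0*(5 - 6) = 0*(-1) = 0)
a(L) = 15*L² (a(L) = 9*((L*L)*(-5/(-3))) = 9*(L²*(-5*(-⅓))) = 9*(L²*(5/3)) = 9*(5*L²/3) = 15*L²)
V(z) = 135 + z (V(z) = z + 15*(-3)² = z + 15*9 = z + 135 = 135 + z)
((-11448 - 16756) + V(H))/(-35541 + 35303) = ((-11448 - 16756) + (135 + 0))/(-35541 + 35303) = (-28204 + 135)/(-238) = -28069*(-1/238) = 28069/238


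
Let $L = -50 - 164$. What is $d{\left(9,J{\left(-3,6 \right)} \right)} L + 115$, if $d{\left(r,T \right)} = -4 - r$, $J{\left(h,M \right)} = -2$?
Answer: $2897$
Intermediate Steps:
$L = -214$
$d{\left(9,J{\left(-3,6 \right)} \right)} L + 115 = \left(-4 - 9\right) \left(-214\right) + 115 = \left(-13\right) \left(-214\right) + 115 = 2782 + 115 = 2897$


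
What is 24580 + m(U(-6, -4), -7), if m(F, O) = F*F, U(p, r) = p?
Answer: 24616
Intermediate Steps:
m(F, O) = F**2
24580 + m(U(-6, -4), -7) = 24580 + (-6)**2 = 24580 + 36 = 24616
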